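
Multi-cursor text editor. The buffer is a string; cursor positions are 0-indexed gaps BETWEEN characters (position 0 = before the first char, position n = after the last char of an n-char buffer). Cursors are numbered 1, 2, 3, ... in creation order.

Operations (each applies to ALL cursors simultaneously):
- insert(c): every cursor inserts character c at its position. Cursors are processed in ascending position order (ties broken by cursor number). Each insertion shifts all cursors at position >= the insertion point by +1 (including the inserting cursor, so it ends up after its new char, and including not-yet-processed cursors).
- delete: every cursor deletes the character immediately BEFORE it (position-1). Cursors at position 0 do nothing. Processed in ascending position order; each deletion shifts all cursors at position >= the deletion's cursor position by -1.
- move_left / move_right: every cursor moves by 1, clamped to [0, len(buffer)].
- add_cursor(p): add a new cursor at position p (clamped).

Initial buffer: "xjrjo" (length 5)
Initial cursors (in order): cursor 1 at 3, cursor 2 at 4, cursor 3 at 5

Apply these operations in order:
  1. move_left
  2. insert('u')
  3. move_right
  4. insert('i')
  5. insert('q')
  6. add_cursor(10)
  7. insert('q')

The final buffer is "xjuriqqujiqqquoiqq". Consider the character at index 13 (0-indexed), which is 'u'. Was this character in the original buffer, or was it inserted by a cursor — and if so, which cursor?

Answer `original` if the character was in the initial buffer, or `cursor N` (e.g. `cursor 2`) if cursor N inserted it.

Answer: cursor 3

Derivation:
After op 1 (move_left): buffer="xjrjo" (len 5), cursors c1@2 c2@3 c3@4, authorship .....
After op 2 (insert('u')): buffer="xjurujuo" (len 8), cursors c1@3 c2@5 c3@7, authorship ..1.2.3.
After op 3 (move_right): buffer="xjurujuo" (len 8), cursors c1@4 c2@6 c3@8, authorship ..1.2.3.
After op 4 (insert('i')): buffer="xjuriujiuoi" (len 11), cursors c1@5 c2@8 c3@11, authorship ..1.12.23.3
After op 5 (insert('q')): buffer="xjuriqujiquoiq" (len 14), cursors c1@6 c2@10 c3@14, authorship ..1.112.223.33
After op 6 (add_cursor(10)): buffer="xjuriqujiquoiq" (len 14), cursors c1@6 c2@10 c4@10 c3@14, authorship ..1.112.223.33
After op 7 (insert('q')): buffer="xjuriqqujiqqquoiqq" (len 18), cursors c1@7 c2@13 c4@13 c3@18, authorship ..1.1112.22243.333
Authorship (.=original, N=cursor N): . . 1 . 1 1 1 2 . 2 2 2 4 3 . 3 3 3
Index 13: author = 3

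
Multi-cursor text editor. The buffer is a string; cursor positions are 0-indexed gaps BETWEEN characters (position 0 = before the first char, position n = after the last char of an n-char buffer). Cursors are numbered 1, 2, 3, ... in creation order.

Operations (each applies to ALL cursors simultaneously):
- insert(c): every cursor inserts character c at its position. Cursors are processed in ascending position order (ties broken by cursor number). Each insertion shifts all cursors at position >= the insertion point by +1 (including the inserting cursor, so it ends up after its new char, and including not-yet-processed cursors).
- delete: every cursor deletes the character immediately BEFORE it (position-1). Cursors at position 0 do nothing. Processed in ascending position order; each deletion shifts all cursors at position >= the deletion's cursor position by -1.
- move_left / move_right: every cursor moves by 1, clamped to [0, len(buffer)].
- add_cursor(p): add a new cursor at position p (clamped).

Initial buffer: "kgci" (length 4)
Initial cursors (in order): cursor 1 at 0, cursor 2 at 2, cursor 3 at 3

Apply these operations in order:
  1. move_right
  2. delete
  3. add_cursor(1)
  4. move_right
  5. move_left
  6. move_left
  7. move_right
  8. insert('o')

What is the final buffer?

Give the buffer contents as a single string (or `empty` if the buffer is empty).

After op 1 (move_right): buffer="kgci" (len 4), cursors c1@1 c2@3 c3@4, authorship ....
After op 2 (delete): buffer="g" (len 1), cursors c1@0 c2@1 c3@1, authorship .
After op 3 (add_cursor(1)): buffer="g" (len 1), cursors c1@0 c2@1 c3@1 c4@1, authorship .
After op 4 (move_right): buffer="g" (len 1), cursors c1@1 c2@1 c3@1 c4@1, authorship .
After op 5 (move_left): buffer="g" (len 1), cursors c1@0 c2@0 c3@0 c4@0, authorship .
After op 6 (move_left): buffer="g" (len 1), cursors c1@0 c2@0 c3@0 c4@0, authorship .
After op 7 (move_right): buffer="g" (len 1), cursors c1@1 c2@1 c3@1 c4@1, authorship .
After op 8 (insert('o')): buffer="goooo" (len 5), cursors c1@5 c2@5 c3@5 c4@5, authorship .1234

Answer: goooo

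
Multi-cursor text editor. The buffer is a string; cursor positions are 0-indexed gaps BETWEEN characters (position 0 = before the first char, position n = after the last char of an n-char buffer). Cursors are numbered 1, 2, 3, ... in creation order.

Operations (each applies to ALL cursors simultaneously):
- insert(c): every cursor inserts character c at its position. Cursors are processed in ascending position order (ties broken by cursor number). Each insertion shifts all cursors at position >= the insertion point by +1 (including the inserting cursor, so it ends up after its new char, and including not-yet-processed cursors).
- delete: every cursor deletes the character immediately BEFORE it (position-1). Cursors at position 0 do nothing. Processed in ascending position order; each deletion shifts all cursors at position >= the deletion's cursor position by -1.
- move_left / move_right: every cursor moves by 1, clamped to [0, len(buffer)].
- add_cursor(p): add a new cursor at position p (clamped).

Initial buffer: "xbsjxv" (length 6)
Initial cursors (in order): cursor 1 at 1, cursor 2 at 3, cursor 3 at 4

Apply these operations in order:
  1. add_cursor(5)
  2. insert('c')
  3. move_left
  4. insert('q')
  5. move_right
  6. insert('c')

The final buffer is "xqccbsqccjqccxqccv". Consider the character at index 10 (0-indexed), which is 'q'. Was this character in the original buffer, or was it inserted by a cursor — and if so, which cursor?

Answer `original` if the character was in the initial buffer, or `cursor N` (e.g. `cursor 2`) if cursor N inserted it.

Answer: cursor 3

Derivation:
After op 1 (add_cursor(5)): buffer="xbsjxv" (len 6), cursors c1@1 c2@3 c3@4 c4@5, authorship ......
After op 2 (insert('c')): buffer="xcbscjcxcv" (len 10), cursors c1@2 c2@5 c3@7 c4@9, authorship .1..2.3.4.
After op 3 (move_left): buffer="xcbscjcxcv" (len 10), cursors c1@1 c2@4 c3@6 c4@8, authorship .1..2.3.4.
After op 4 (insert('q')): buffer="xqcbsqcjqcxqcv" (len 14), cursors c1@2 c2@6 c3@9 c4@12, authorship .11..22.33.44.
After op 5 (move_right): buffer="xqcbsqcjqcxqcv" (len 14), cursors c1@3 c2@7 c3@10 c4@13, authorship .11..22.33.44.
After op 6 (insert('c')): buffer="xqccbsqccjqccxqccv" (len 18), cursors c1@4 c2@9 c3@13 c4@17, authorship .111..222.333.444.
Authorship (.=original, N=cursor N): . 1 1 1 . . 2 2 2 . 3 3 3 . 4 4 4 .
Index 10: author = 3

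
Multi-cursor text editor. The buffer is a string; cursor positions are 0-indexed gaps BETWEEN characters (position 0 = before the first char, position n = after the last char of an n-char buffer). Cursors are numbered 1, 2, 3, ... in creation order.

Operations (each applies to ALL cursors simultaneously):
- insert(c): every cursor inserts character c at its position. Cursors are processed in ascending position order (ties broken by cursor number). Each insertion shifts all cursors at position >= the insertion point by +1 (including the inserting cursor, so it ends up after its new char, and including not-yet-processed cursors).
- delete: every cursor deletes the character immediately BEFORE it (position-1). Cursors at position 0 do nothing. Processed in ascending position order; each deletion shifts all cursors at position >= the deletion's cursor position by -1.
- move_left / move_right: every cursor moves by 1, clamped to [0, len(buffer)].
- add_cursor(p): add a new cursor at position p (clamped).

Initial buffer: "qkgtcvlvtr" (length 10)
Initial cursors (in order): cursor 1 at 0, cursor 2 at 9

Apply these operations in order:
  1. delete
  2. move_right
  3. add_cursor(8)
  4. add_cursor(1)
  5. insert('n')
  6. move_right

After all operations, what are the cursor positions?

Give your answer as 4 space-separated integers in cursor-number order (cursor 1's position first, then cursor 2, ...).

Answer: 4 13 12 4

Derivation:
After op 1 (delete): buffer="qkgtcvlvr" (len 9), cursors c1@0 c2@8, authorship .........
After op 2 (move_right): buffer="qkgtcvlvr" (len 9), cursors c1@1 c2@9, authorship .........
After op 3 (add_cursor(8)): buffer="qkgtcvlvr" (len 9), cursors c1@1 c3@8 c2@9, authorship .........
After op 4 (add_cursor(1)): buffer="qkgtcvlvr" (len 9), cursors c1@1 c4@1 c3@8 c2@9, authorship .........
After op 5 (insert('n')): buffer="qnnkgtcvlvnrn" (len 13), cursors c1@3 c4@3 c3@11 c2@13, authorship .14.......3.2
After op 6 (move_right): buffer="qnnkgtcvlvnrn" (len 13), cursors c1@4 c4@4 c3@12 c2@13, authorship .14.......3.2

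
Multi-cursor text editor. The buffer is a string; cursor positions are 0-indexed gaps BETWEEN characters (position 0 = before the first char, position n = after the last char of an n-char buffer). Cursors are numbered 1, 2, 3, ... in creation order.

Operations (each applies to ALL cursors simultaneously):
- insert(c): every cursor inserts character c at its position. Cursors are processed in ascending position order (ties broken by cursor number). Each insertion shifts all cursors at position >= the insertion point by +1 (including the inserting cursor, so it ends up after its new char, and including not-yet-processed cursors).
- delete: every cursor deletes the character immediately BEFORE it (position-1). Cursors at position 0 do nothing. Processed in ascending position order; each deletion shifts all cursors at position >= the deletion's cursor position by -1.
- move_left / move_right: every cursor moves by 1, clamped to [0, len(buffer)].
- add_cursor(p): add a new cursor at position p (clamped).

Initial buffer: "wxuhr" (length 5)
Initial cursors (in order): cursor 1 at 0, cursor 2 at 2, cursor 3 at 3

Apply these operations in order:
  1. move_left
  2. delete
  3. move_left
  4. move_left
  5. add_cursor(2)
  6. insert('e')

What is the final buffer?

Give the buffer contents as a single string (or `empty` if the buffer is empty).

After op 1 (move_left): buffer="wxuhr" (len 5), cursors c1@0 c2@1 c3@2, authorship .....
After op 2 (delete): buffer="uhr" (len 3), cursors c1@0 c2@0 c3@0, authorship ...
After op 3 (move_left): buffer="uhr" (len 3), cursors c1@0 c2@0 c3@0, authorship ...
After op 4 (move_left): buffer="uhr" (len 3), cursors c1@0 c2@0 c3@0, authorship ...
After op 5 (add_cursor(2)): buffer="uhr" (len 3), cursors c1@0 c2@0 c3@0 c4@2, authorship ...
After op 6 (insert('e')): buffer="eeeuher" (len 7), cursors c1@3 c2@3 c3@3 c4@6, authorship 123..4.

Answer: eeeuher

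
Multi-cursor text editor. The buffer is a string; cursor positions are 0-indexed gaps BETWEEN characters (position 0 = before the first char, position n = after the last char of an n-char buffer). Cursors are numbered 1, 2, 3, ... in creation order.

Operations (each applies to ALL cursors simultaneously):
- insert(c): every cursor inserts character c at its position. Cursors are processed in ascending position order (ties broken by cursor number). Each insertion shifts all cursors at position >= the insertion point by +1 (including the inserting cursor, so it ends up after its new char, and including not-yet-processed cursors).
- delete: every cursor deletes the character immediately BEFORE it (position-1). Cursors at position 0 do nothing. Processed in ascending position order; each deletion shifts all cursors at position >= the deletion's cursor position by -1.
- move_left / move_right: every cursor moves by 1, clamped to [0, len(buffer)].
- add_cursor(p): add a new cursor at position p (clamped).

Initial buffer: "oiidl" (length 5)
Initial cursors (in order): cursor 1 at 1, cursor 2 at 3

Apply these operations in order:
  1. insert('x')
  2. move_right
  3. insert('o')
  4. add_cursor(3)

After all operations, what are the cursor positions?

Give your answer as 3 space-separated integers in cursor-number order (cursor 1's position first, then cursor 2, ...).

Answer: 4 8 3

Derivation:
After op 1 (insert('x')): buffer="oxiixdl" (len 7), cursors c1@2 c2@5, authorship .1..2..
After op 2 (move_right): buffer="oxiixdl" (len 7), cursors c1@3 c2@6, authorship .1..2..
After op 3 (insert('o')): buffer="oxioixdol" (len 9), cursors c1@4 c2@8, authorship .1.1.2.2.
After op 4 (add_cursor(3)): buffer="oxioixdol" (len 9), cursors c3@3 c1@4 c2@8, authorship .1.1.2.2.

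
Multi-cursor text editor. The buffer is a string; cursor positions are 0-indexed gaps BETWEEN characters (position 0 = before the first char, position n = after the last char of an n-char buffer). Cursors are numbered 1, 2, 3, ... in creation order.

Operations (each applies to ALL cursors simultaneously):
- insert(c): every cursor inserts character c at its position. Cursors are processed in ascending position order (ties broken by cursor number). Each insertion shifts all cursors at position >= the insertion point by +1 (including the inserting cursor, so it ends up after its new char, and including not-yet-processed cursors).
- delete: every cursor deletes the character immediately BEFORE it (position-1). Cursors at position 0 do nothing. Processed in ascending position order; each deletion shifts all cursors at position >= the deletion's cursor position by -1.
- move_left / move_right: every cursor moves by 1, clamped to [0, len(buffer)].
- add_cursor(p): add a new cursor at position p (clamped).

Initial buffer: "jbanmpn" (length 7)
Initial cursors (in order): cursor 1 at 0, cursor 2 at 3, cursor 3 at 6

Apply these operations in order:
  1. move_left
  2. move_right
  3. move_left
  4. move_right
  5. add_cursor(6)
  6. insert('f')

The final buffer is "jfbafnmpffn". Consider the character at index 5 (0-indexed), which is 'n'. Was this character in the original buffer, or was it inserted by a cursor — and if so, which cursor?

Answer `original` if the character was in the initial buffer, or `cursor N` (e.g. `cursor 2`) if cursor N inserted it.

Answer: original

Derivation:
After op 1 (move_left): buffer="jbanmpn" (len 7), cursors c1@0 c2@2 c3@5, authorship .......
After op 2 (move_right): buffer="jbanmpn" (len 7), cursors c1@1 c2@3 c3@6, authorship .......
After op 3 (move_left): buffer="jbanmpn" (len 7), cursors c1@0 c2@2 c3@5, authorship .......
After op 4 (move_right): buffer="jbanmpn" (len 7), cursors c1@1 c2@3 c3@6, authorship .......
After op 5 (add_cursor(6)): buffer="jbanmpn" (len 7), cursors c1@1 c2@3 c3@6 c4@6, authorship .......
After op 6 (insert('f')): buffer="jfbafnmpffn" (len 11), cursors c1@2 c2@5 c3@10 c4@10, authorship .1..2...34.
Authorship (.=original, N=cursor N): . 1 . . 2 . . . 3 4 .
Index 5: author = original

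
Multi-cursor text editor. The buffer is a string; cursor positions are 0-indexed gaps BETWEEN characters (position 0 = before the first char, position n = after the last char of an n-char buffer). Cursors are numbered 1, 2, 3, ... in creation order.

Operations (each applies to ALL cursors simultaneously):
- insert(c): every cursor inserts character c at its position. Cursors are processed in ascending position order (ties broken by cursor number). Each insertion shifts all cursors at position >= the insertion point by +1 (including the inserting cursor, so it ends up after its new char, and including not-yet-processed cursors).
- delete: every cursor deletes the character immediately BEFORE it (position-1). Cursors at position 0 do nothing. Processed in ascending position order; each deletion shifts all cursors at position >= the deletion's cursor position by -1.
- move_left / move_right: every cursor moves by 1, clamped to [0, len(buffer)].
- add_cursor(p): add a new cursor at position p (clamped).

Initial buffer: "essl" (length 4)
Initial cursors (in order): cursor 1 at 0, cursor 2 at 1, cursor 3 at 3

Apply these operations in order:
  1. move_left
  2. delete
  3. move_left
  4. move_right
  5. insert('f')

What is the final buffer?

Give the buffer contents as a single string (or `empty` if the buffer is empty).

After op 1 (move_left): buffer="essl" (len 4), cursors c1@0 c2@0 c3@2, authorship ....
After op 2 (delete): buffer="esl" (len 3), cursors c1@0 c2@0 c3@1, authorship ...
After op 3 (move_left): buffer="esl" (len 3), cursors c1@0 c2@0 c3@0, authorship ...
After op 4 (move_right): buffer="esl" (len 3), cursors c1@1 c2@1 c3@1, authorship ...
After op 5 (insert('f')): buffer="efffsl" (len 6), cursors c1@4 c2@4 c3@4, authorship .123..

Answer: efffsl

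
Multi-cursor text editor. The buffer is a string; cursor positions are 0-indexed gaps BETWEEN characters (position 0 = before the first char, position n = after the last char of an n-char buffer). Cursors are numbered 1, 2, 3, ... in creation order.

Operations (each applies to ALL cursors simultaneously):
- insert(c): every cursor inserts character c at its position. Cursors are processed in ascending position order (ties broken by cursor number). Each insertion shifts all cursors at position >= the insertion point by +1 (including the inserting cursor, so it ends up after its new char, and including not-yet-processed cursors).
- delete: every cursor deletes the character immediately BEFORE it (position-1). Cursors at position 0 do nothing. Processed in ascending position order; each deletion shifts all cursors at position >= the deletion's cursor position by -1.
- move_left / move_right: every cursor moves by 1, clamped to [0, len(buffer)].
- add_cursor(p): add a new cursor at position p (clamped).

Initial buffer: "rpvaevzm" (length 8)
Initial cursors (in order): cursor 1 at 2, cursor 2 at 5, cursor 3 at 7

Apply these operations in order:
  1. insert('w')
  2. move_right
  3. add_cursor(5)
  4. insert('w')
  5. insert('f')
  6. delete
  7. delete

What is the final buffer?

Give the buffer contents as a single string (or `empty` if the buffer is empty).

Answer: rpwvaewvzwm

Derivation:
After op 1 (insert('w')): buffer="rpwvaewvzwm" (len 11), cursors c1@3 c2@7 c3@10, authorship ..1...2..3.
After op 2 (move_right): buffer="rpwvaewvzwm" (len 11), cursors c1@4 c2@8 c3@11, authorship ..1...2..3.
After op 3 (add_cursor(5)): buffer="rpwvaewvzwm" (len 11), cursors c1@4 c4@5 c2@8 c3@11, authorship ..1...2..3.
After op 4 (insert('w')): buffer="rpwvwawewvwzwmw" (len 15), cursors c1@5 c4@7 c2@11 c3@15, authorship ..1.1.4.2.2.3.3
After op 5 (insert('f')): buffer="rpwvwfawfewvwfzwmwf" (len 19), cursors c1@6 c4@9 c2@14 c3@19, authorship ..1.11.44.2.22.3.33
After op 6 (delete): buffer="rpwvwawewvwzwmw" (len 15), cursors c1@5 c4@7 c2@11 c3@15, authorship ..1.1.4.2.2.3.3
After op 7 (delete): buffer="rpwvaewvzwm" (len 11), cursors c1@4 c4@5 c2@8 c3@11, authorship ..1...2..3.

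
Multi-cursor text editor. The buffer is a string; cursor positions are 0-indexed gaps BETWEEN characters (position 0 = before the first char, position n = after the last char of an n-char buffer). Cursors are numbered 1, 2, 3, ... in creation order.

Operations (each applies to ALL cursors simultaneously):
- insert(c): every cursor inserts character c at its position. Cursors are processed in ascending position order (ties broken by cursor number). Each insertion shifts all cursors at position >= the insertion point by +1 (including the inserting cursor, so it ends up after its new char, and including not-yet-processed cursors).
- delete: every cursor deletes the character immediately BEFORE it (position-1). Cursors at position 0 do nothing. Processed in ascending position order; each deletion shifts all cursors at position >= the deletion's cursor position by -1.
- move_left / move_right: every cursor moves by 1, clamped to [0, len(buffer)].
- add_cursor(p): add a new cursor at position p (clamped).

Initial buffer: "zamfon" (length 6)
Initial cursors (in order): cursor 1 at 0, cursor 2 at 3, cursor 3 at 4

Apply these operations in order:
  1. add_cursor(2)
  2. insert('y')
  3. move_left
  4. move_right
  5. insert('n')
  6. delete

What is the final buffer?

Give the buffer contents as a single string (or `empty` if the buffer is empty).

Answer: yzaymyfyon

Derivation:
After op 1 (add_cursor(2)): buffer="zamfon" (len 6), cursors c1@0 c4@2 c2@3 c3@4, authorship ......
After op 2 (insert('y')): buffer="yzaymyfyon" (len 10), cursors c1@1 c4@4 c2@6 c3@8, authorship 1..4.2.3..
After op 3 (move_left): buffer="yzaymyfyon" (len 10), cursors c1@0 c4@3 c2@5 c3@7, authorship 1..4.2.3..
After op 4 (move_right): buffer="yzaymyfyon" (len 10), cursors c1@1 c4@4 c2@6 c3@8, authorship 1..4.2.3..
After op 5 (insert('n')): buffer="ynzaynmynfynon" (len 14), cursors c1@2 c4@6 c2@9 c3@12, authorship 11..44.22.33..
After op 6 (delete): buffer="yzaymyfyon" (len 10), cursors c1@1 c4@4 c2@6 c3@8, authorship 1..4.2.3..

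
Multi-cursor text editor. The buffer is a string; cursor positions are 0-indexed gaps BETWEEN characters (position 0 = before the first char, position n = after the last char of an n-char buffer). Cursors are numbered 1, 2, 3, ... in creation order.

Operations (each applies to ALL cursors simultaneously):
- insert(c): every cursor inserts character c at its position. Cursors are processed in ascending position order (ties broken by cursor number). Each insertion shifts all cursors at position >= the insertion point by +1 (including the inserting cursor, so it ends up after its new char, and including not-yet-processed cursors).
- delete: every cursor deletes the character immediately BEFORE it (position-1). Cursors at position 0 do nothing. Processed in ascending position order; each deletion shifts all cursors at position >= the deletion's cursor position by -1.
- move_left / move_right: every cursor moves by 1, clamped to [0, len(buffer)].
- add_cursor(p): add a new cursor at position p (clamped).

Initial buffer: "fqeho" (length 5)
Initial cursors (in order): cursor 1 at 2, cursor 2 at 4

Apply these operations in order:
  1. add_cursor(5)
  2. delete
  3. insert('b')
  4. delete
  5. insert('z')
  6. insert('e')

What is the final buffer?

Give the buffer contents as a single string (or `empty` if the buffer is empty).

Answer: fzeezzee

Derivation:
After op 1 (add_cursor(5)): buffer="fqeho" (len 5), cursors c1@2 c2@4 c3@5, authorship .....
After op 2 (delete): buffer="fe" (len 2), cursors c1@1 c2@2 c3@2, authorship ..
After op 3 (insert('b')): buffer="fbebb" (len 5), cursors c1@2 c2@5 c3@5, authorship .1.23
After op 4 (delete): buffer="fe" (len 2), cursors c1@1 c2@2 c3@2, authorship ..
After op 5 (insert('z')): buffer="fzezz" (len 5), cursors c1@2 c2@5 c3@5, authorship .1.23
After op 6 (insert('e')): buffer="fzeezzee" (len 8), cursors c1@3 c2@8 c3@8, authorship .11.2323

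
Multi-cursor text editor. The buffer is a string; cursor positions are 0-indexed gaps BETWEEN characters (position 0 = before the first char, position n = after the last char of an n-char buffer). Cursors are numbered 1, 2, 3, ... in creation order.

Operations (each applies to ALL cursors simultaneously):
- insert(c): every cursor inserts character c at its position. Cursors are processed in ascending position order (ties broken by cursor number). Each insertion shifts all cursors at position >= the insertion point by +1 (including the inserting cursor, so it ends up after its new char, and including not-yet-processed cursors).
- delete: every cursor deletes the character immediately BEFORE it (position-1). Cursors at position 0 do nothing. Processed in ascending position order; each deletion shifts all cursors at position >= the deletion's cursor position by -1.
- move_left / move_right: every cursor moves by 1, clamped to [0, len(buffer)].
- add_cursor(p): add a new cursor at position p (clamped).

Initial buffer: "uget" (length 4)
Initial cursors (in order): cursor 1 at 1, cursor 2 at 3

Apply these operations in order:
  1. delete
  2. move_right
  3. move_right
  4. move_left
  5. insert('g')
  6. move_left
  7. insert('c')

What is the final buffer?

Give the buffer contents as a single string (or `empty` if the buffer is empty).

Answer: ggccgt

Derivation:
After op 1 (delete): buffer="gt" (len 2), cursors c1@0 c2@1, authorship ..
After op 2 (move_right): buffer="gt" (len 2), cursors c1@1 c2@2, authorship ..
After op 3 (move_right): buffer="gt" (len 2), cursors c1@2 c2@2, authorship ..
After op 4 (move_left): buffer="gt" (len 2), cursors c1@1 c2@1, authorship ..
After op 5 (insert('g')): buffer="gggt" (len 4), cursors c1@3 c2@3, authorship .12.
After op 6 (move_left): buffer="gggt" (len 4), cursors c1@2 c2@2, authorship .12.
After op 7 (insert('c')): buffer="ggccgt" (len 6), cursors c1@4 c2@4, authorship .1122.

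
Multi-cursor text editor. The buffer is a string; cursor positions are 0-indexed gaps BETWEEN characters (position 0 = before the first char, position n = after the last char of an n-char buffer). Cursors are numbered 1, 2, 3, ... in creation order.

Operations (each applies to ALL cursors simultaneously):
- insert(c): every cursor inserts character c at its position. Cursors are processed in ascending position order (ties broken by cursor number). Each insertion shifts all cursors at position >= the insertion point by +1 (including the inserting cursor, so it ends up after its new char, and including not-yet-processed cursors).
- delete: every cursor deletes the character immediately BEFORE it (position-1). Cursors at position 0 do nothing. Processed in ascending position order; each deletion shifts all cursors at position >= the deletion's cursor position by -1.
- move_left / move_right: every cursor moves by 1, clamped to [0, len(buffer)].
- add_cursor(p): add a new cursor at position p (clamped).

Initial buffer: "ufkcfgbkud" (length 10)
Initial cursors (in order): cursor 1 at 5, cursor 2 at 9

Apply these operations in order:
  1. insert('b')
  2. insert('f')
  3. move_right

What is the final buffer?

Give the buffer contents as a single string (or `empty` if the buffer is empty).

After op 1 (insert('b')): buffer="ufkcfbgbkubd" (len 12), cursors c1@6 c2@11, authorship .....1....2.
After op 2 (insert('f')): buffer="ufkcfbfgbkubfd" (len 14), cursors c1@7 c2@13, authorship .....11....22.
After op 3 (move_right): buffer="ufkcfbfgbkubfd" (len 14), cursors c1@8 c2@14, authorship .....11....22.

Answer: ufkcfbfgbkubfd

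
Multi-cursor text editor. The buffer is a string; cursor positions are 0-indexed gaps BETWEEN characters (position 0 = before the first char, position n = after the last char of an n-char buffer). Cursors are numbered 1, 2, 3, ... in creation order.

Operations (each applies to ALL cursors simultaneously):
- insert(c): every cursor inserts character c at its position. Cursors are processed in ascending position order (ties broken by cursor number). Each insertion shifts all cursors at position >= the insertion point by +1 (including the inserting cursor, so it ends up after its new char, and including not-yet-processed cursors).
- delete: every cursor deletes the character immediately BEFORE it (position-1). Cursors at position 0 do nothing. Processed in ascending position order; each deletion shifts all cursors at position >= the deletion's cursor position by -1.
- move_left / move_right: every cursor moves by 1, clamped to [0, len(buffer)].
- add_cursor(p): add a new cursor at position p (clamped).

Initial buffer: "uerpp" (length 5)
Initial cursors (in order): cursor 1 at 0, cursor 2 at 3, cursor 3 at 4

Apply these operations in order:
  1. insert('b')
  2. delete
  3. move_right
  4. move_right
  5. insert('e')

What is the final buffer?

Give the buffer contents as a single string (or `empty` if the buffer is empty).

After op 1 (insert('b')): buffer="buerbpbp" (len 8), cursors c1@1 c2@5 c3@7, authorship 1...2.3.
After op 2 (delete): buffer="uerpp" (len 5), cursors c1@0 c2@3 c3@4, authorship .....
After op 3 (move_right): buffer="uerpp" (len 5), cursors c1@1 c2@4 c3@5, authorship .....
After op 4 (move_right): buffer="uerpp" (len 5), cursors c1@2 c2@5 c3@5, authorship .....
After op 5 (insert('e')): buffer="ueerppee" (len 8), cursors c1@3 c2@8 c3@8, authorship ..1...23

Answer: ueerppee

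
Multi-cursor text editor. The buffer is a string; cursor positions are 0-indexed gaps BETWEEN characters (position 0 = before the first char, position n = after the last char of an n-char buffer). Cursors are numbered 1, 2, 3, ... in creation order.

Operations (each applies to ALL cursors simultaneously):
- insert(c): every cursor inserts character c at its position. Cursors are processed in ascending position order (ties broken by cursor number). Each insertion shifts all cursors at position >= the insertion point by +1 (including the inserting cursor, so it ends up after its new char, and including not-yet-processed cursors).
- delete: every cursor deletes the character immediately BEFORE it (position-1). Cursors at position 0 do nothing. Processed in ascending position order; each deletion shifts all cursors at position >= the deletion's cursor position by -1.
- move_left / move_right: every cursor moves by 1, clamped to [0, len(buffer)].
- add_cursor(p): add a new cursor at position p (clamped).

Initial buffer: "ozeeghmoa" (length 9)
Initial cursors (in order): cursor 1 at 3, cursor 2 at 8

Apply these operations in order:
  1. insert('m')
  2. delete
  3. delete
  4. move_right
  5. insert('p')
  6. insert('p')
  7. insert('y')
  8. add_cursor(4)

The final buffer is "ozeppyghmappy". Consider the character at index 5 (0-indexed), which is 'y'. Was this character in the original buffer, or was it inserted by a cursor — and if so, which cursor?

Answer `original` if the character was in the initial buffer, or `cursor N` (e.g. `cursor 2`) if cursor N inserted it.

Answer: cursor 1

Derivation:
After op 1 (insert('m')): buffer="ozemeghmoma" (len 11), cursors c1@4 c2@10, authorship ...1.....2.
After op 2 (delete): buffer="ozeeghmoa" (len 9), cursors c1@3 c2@8, authorship .........
After op 3 (delete): buffer="ozeghma" (len 7), cursors c1@2 c2@6, authorship .......
After op 4 (move_right): buffer="ozeghma" (len 7), cursors c1@3 c2@7, authorship .......
After op 5 (insert('p')): buffer="ozepghmap" (len 9), cursors c1@4 c2@9, authorship ...1....2
After op 6 (insert('p')): buffer="ozeppghmapp" (len 11), cursors c1@5 c2@11, authorship ...11....22
After op 7 (insert('y')): buffer="ozeppyghmappy" (len 13), cursors c1@6 c2@13, authorship ...111....222
After op 8 (add_cursor(4)): buffer="ozeppyghmappy" (len 13), cursors c3@4 c1@6 c2@13, authorship ...111....222
Authorship (.=original, N=cursor N): . . . 1 1 1 . . . . 2 2 2
Index 5: author = 1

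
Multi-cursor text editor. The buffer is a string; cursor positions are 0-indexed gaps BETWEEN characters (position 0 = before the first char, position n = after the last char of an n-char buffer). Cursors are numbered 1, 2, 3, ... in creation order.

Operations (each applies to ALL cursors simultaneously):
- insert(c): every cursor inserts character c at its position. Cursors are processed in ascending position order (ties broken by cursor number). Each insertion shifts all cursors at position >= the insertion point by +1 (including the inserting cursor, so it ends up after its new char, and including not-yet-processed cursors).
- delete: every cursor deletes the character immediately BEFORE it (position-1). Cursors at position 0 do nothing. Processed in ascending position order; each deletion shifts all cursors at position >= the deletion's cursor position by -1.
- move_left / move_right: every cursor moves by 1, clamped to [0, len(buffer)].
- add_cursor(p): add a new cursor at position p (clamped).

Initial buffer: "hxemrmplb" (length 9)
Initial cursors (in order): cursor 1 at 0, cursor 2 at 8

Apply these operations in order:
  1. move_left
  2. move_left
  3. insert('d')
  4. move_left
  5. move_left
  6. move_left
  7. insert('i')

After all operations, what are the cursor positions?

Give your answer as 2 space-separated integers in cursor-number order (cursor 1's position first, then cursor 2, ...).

Answer: 1 7

Derivation:
After op 1 (move_left): buffer="hxemrmplb" (len 9), cursors c1@0 c2@7, authorship .........
After op 2 (move_left): buffer="hxemrmplb" (len 9), cursors c1@0 c2@6, authorship .........
After op 3 (insert('d')): buffer="dhxemrmdplb" (len 11), cursors c1@1 c2@8, authorship 1......2...
After op 4 (move_left): buffer="dhxemrmdplb" (len 11), cursors c1@0 c2@7, authorship 1......2...
After op 5 (move_left): buffer="dhxemrmdplb" (len 11), cursors c1@0 c2@6, authorship 1......2...
After op 6 (move_left): buffer="dhxemrmdplb" (len 11), cursors c1@0 c2@5, authorship 1......2...
After op 7 (insert('i')): buffer="idhxemirmdplb" (len 13), cursors c1@1 c2@7, authorship 11....2..2...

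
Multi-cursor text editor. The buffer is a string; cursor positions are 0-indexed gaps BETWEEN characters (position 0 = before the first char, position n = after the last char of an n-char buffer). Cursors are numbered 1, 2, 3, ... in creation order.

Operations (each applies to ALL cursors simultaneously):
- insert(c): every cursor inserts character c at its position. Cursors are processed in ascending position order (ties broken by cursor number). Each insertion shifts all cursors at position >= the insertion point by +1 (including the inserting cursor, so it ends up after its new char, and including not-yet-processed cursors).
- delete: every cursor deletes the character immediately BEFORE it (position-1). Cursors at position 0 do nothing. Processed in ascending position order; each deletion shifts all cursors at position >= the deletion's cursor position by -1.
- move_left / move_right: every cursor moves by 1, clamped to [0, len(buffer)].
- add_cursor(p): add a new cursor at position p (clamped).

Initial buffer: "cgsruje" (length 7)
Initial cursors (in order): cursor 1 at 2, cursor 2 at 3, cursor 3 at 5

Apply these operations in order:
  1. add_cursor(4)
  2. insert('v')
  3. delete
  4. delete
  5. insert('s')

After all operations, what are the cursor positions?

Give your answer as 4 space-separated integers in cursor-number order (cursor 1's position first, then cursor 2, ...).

Answer: 5 5 5 5

Derivation:
After op 1 (add_cursor(4)): buffer="cgsruje" (len 7), cursors c1@2 c2@3 c4@4 c3@5, authorship .......
After op 2 (insert('v')): buffer="cgvsvrvuvje" (len 11), cursors c1@3 c2@5 c4@7 c3@9, authorship ..1.2.4.3..
After op 3 (delete): buffer="cgsruje" (len 7), cursors c1@2 c2@3 c4@4 c3@5, authorship .......
After op 4 (delete): buffer="cje" (len 3), cursors c1@1 c2@1 c3@1 c4@1, authorship ...
After op 5 (insert('s')): buffer="cssssje" (len 7), cursors c1@5 c2@5 c3@5 c4@5, authorship .1234..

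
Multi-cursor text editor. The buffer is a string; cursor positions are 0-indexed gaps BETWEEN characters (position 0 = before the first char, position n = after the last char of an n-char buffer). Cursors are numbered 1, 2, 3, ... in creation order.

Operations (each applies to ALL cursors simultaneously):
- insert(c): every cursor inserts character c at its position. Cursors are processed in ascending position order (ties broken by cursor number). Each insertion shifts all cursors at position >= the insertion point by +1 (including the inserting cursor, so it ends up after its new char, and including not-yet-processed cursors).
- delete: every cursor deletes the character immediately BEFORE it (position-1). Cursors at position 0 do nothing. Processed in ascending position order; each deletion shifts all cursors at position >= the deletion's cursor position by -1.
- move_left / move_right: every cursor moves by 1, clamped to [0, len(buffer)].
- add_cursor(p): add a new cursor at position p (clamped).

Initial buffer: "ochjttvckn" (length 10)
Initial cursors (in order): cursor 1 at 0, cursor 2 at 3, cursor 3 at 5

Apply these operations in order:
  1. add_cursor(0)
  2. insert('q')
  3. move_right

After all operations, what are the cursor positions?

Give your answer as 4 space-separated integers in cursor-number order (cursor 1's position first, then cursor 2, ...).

After op 1 (add_cursor(0)): buffer="ochjttvckn" (len 10), cursors c1@0 c4@0 c2@3 c3@5, authorship ..........
After op 2 (insert('q')): buffer="qqochqjtqtvckn" (len 14), cursors c1@2 c4@2 c2@6 c3@9, authorship 14...2..3.....
After op 3 (move_right): buffer="qqochqjtqtvckn" (len 14), cursors c1@3 c4@3 c2@7 c3@10, authorship 14...2..3.....

Answer: 3 7 10 3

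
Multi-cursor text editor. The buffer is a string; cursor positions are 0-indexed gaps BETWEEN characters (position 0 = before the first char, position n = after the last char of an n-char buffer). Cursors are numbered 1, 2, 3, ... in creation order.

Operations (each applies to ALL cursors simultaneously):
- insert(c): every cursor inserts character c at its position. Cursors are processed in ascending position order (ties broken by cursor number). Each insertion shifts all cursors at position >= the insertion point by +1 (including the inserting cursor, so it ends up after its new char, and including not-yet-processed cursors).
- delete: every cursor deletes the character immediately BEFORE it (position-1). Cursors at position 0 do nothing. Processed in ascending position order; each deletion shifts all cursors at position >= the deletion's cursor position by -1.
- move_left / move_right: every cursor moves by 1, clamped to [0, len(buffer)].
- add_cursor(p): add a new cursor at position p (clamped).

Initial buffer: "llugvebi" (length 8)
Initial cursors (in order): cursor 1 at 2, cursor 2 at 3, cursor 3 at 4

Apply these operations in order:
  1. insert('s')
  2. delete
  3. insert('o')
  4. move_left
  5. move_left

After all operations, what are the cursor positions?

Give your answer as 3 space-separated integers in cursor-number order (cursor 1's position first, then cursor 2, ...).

Answer: 1 3 5

Derivation:
After op 1 (insert('s')): buffer="llsusgsvebi" (len 11), cursors c1@3 c2@5 c3@7, authorship ..1.2.3....
After op 2 (delete): buffer="llugvebi" (len 8), cursors c1@2 c2@3 c3@4, authorship ........
After op 3 (insert('o')): buffer="llouogovebi" (len 11), cursors c1@3 c2@5 c3@7, authorship ..1.2.3....
After op 4 (move_left): buffer="llouogovebi" (len 11), cursors c1@2 c2@4 c3@6, authorship ..1.2.3....
After op 5 (move_left): buffer="llouogovebi" (len 11), cursors c1@1 c2@3 c3@5, authorship ..1.2.3....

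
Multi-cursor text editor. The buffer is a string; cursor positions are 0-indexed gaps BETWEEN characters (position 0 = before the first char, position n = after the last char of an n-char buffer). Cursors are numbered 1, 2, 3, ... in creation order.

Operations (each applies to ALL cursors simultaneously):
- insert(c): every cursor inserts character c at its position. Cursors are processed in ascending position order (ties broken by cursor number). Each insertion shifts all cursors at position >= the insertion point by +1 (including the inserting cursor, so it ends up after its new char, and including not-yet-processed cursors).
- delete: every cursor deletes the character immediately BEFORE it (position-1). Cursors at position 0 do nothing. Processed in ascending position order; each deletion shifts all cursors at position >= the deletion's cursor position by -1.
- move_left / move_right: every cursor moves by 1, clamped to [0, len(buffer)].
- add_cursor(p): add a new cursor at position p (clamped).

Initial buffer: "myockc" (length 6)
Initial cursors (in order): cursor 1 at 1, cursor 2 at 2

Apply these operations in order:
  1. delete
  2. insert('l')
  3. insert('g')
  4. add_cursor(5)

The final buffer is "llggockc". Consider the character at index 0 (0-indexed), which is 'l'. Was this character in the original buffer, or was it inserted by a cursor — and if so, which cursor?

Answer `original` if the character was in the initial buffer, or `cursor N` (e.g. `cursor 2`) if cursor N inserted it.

Answer: cursor 1

Derivation:
After op 1 (delete): buffer="ockc" (len 4), cursors c1@0 c2@0, authorship ....
After op 2 (insert('l')): buffer="llockc" (len 6), cursors c1@2 c2@2, authorship 12....
After op 3 (insert('g')): buffer="llggockc" (len 8), cursors c1@4 c2@4, authorship 1212....
After op 4 (add_cursor(5)): buffer="llggockc" (len 8), cursors c1@4 c2@4 c3@5, authorship 1212....
Authorship (.=original, N=cursor N): 1 2 1 2 . . . .
Index 0: author = 1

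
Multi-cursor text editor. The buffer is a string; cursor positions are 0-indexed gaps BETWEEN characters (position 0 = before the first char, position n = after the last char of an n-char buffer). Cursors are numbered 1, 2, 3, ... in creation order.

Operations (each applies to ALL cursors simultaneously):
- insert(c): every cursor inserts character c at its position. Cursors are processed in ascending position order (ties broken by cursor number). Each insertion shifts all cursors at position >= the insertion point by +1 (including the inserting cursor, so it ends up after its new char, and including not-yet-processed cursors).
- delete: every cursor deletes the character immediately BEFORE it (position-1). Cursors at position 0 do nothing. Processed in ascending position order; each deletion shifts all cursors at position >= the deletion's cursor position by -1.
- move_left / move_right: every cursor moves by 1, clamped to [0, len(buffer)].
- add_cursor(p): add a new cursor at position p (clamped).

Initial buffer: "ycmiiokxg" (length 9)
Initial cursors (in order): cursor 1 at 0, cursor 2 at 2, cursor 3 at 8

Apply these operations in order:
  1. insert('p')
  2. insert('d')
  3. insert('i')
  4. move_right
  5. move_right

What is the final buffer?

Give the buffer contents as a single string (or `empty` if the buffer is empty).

After op 1 (insert('p')): buffer="pycpmiiokxpg" (len 12), cursors c1@1 c2@4 c3@11, authorship 1..2......3.
After op 2 (insert('d')): buffer="pdycpdmiiokxpdg" (len 15), cursors c1@2 c2@6 c3@14, authorship 11..22......33.
After op 3 (insert('i')): buffer="pdiycpdimiiokxpdig" (len 18), cursors c1@3 c2@8 c3@17, authorship 111..222......333.
After op 4 (move_right): buffer="pdiycpdimiiokxpdig" (len 18), cursors c1@4 c2@9 c3@18, authorship 111..222......333.
After op 5 (move_right): buffer="pdiycpdimiiokxpdig" (len 18), cursors c1@5 c2@10 c3@18, authorship 111..222......333.

Answer: pdiycpdimiiokxpdig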